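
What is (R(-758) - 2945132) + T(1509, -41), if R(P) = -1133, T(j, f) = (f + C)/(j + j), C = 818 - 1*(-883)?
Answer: -4445913055/1509 ≈ -2.9463e+6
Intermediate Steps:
C = 1701 (C = 818 + 883 = 1701)
T(j, f) = (1701 + f)/(2*j) (T(j, f) = (f + 1701)/(j + j) = (1701 + f)/((2*j)) = (1701 + f)*(1/(2*j)) = (1701 + f)/(2*j))
(R(-758) - 2945132) + T(1509, -41) = (-1133 - 2945132) + (½)*(1701 - 41)/1509 = -2946265 + (½)*(1/1509)*1660 = -2946265 + 830/1509 = -4445913055/1509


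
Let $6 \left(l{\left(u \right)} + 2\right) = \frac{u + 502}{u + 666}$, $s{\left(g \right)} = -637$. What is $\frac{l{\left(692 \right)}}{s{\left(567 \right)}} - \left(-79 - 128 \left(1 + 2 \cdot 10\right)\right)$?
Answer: $\frac{2393584799}{865046} \approx 2767.0$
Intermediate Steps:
$l{\left(u \right)} = -2 + \frac{502 + u}{6 \left(666 + u\right)}$ ($l{\left(u \right)} = -2 + \frac{\left(u + 502\right) \frac{1}{u + 666}}{6} = -2 + \frac{\left(502 + u\right) \frac{1}{666 + u}}{6} = -2 + \frac{\frac{1}{666 + u} \left(502 + u\right)}{6} = -2 + \frac{502 + u}{6 \left(666 + u\right)}$)
$\frac{l{\left(692 \right)}}{s{\left(567 \right)}} - \left(-79 - 128 \left(1 + 2 \cdot 10\right)\right) = \frac{\frac{1}{6} \frac{1}{666 + 692} \left(-7490 - 7612\right)}{-637} - \left(-79 - 128 \left(1 + 2 \cdot 10\right)\right) = \frac{-7490 - 7612}{6 \cdot 1358} \left(- \frac{1}{637}\right) - \left(-79 - 128 \left(1 + 20\right)\right) = \frac{1}{6} \cdot \frac{1}{1358} \left(-15102\right) \left(- \frac{1}{637}\right) - \left(-79 - 2688\right) = \left(- \frac{2517}{1358}\right) \left(- \frac{1}{637}\right) - \left(-79 - 2688\right) = \frac{2517}{865046} - -2767 = \frac{2517}{865046} + 2767 = \frac{2393584799}{865046}$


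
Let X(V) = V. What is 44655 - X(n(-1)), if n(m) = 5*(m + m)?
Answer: 44665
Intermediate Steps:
n(m) = 10*m (n(m) = 5*(2*m) = 10*m)
44655 - X(n(-1)) = 44655 - 10*(-1) = 44655 - 1*(-10) = 44655 + 10 = 44665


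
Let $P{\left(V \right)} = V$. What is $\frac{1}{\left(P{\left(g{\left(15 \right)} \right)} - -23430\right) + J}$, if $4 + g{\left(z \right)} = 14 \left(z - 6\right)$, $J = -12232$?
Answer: $\frac{1}{11320} \approx 8.8339 \cdot 10^{-5}$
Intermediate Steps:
$g{\left(z \right)} = -88 + 14 z$ ($g{\left(z \right)} = -4 + 14 \left(z - 6\right) = -4 + 14 \left(-6 + z\right) = -4 + \left(-84 + 14 z\right) = -88 + 14 z$)
$\frac{1}{\left(P{\left(g{\left(15 \right)} \right)} - -23430\right) + J} = \frac{1}{\left(\left(-88 + 14 \cdot 15\right) - -23430\right) - 12232} = \frac{1}{\left(\left(-88 + 210\right) + 23430\right) - 12232} = \frac{1}{\left(122 + 23430\right) - 12232} = \frac{1}{23552 - 12232} = \frac{1}{11320}$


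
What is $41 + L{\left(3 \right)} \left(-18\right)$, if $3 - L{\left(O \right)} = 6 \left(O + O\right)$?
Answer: $635$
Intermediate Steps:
$L{\left(O \right)} = 3 - 12 O$ ($L{\left(O \right)} = 3 - 6 \left(O + O\right) = 3 - 6 \cdot 2 O = 3 - 12 O$)
$41 + L{\left(3 \right)} \left(-18\right) = 41 + \left(3 - 36\right) \left(-18\right) = 41 - -594 = 41 + 594 = 635$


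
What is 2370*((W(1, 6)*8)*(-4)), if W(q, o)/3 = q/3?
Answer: -75840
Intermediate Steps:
W(q, o) = q (W(q, o) = 3*(q/3) = q)
2370*((W(1, 6)*8)*(-4)) = 2370*((1*8)*(-4)) = 2370*(8*(-4)) = 2370*(-32) = -75840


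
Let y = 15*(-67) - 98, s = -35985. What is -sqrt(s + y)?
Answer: -4*I*sqrt(2318) ≈ -192.58*I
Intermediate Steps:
y = -1103 (y = -1005 - 98 = -1103)
-sqrt(s + y) = -sqrt(-35985 - 1103) = -sqrt(-37088) = -4*I*sqrt(2318)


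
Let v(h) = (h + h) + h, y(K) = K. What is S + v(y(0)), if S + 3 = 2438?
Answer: 2435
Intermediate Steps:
S = 2435 (S = -3 + 2438 = 2435)
v(h) = 3*h (v(h) = 2*h + h = 3*h)
S + v(y(0)) = 2435 + 3*0 = 2435 + 0 = 2435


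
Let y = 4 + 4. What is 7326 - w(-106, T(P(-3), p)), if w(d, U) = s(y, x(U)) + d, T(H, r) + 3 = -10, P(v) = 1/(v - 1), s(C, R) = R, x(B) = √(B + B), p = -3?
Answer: 7432 - I*√26 ≈ 7432.0 - 5.099*I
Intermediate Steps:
y = 8
x(B) = √2*√B (x(B) = √(2*B) = √2*√B)
P(v) = 1/(-1 + v)
T(H, r) = -13 (T(H, r) = -3 - 10 = -13)
w(d, U) = d + √2*√U (w(d, U) = √2*√U + d = d + √2*√U)
7326 - w(-106, T(P(-3), p)) = 7326 - (-106 + √2*√(-13)) = 7326 - (-106 + √2*(I*√13)) = 7326 - (-106 + I*√26) = 7326 + (106 - I*√26) = 7432 - I*√26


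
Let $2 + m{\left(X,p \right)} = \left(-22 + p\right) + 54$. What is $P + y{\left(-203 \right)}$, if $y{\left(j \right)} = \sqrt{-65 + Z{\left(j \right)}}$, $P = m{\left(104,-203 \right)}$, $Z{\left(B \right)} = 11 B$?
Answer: $-173 + i \sqrt{2298} \approx -173.0 + 47.937 i$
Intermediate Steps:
$m{\left(X,p \right)} = 30 + p$ ($m{\left(X,p \right)} = -2 + \left(\left(-22 + p\right) + 54\right) = -2 + \left(32 + p\right) = 30 + p$)
$P = -173$ ($P = 30 - 203 = -173$)
$y{\left(j \right)} = \sqrt{-65 + 11 j}$
$P + y{\left(-203 \right)} = -173 + \sqrt{-65 + 11 \left(-203\right)} = -173 + \sqrt{-65 - 2233} = -173 + \sqrt{-2298} = -173 + i \sqrt{2298}$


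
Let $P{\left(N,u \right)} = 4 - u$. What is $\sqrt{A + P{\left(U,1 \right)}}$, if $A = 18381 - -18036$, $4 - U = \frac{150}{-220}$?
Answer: $2 \sqrt{9105} \approx 190.84$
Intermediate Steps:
$U = \frac{103}{22}$ ($U = 4 - \frac{150}{-220} = 4 - 150 \left(- \frac{1}{220}\right) = 4 - - \frac{15}{22} = 4 + \frac{15}{22} = \frac{103}{22} \approx 4.6818$)
$A = 36417$ ($A = 18381 + 18036 = 36417$)
$\sqrt{A + P{\left(U,1 \right)}} = \sqrt{36417 + \left(4 - 1\right)} = \sqrt{36417 + 3} = \sqrt{36420} = 2 \sqrt{9105}$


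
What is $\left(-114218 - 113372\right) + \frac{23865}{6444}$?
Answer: $- \frac{488855365}{2148} \approx -2.2759 \cdot 10^{5}$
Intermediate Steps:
$\left(-114218 - 113372\right) + \frac{23865}{6444} = -227590 + 23865 \cdot \frac{1}{6444} = -227590 + \frac{7955}{2148} = - \frac{488855365}{2148}$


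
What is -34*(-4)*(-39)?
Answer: -5304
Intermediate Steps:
-34*(-4)*(-39) = 136*(-39) = -5304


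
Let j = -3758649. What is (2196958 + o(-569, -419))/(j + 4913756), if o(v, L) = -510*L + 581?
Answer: 2411229/1155107 ≈ 2.0875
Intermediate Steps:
o(v, L) = 581 - 510*L
(2196958 + o(-569, -419))/(j + 4913756) = (2196958 + (581 - 510*(-419)))/(-3758649 + 4913756) = (2196958 + (581 + 213690))/1155107 = (2196958 + 214271)*(1/1155107) = 2411229*(1/1155107) = 2411229/1155107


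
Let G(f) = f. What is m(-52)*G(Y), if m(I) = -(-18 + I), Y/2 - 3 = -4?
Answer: -140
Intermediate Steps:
Y = -2 (Y = 6 + 2*(-4) = 6 - 8 = -2)
m(I) = 18 - I
m(-52)*G(Y) = (18 - 1*(-52))*(-2) = (18 + 52)*(-2) = 70*(-2) = -140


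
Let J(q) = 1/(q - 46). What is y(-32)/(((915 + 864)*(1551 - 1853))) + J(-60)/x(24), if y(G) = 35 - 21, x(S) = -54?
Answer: 76187/512544132 ≈ 0.00014864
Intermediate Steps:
y(G) = 14
J(q) = 1/(-46 + q)
y(-32)/(((915 + 864)*(1551 - 1853))) + J(-60)/x(24) = 14/(((915 + 864)*(1551 - 1853))) + 1/(-46 - 60*(-54)) = 14/((1779*(-302))) - 1/54/(-106) = 14/(-537258) - 1/106*(-1/54) = 14*(-1/537258) + 1/5724 = -7/268629 + 1/5724 = 76187/512544132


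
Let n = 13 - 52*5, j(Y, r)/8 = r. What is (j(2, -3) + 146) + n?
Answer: -125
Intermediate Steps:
j(Y, r) = 8*r
n = -247 (n = 13 - 1*260 = 13 - 260 = -247)
(j(2, -3) + 146) + n = (8*(-3) + 146) - 247 = (-24 + 146) - 247 = 122 - 247 = -125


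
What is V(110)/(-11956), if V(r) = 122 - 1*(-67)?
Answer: -27/1708 ≈ -0.015808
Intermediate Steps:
V(r) = 189 (V(r) = 122 + 67 = 189)
V(110)/(-11956) = 189/(-11956) = 189*(-1/11956) = -27/1708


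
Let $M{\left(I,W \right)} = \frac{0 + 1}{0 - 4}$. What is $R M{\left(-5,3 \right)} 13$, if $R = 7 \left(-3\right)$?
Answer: $\frac{273}{4} \approx 68.25$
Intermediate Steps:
$R = -21$
$M{\left(I,W \right)} = - \frac{1}{4}$ ($M{\left(I,W \right)} = 1 \frac{1}{-4} = 1 \left(- \frac{1}{4}\right) = - \frac{1}{4}$)
$R M{\left(-5,3 \right)} 13 = \left(-21\right) \left(- \frac{1}{4}\right) 13 = \frac{21}{4} \cdot 13 = \frac{273}{4}$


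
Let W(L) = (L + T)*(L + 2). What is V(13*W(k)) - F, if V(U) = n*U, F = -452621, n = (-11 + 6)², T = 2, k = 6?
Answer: 473421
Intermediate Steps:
n = 25 (n = (-5)² = 25)
W(L) = (2 + L)² (W(L) = (L + 2)*(L + 2) = (2 + L)*(2 + L) = (2 + L)²)
V(U) = 25*U
V(13*W(k)) - F = 25*(13*(4 + 6² + 4*6)) - 1*(-452621) = 25*(13*(4 + 36 + 24)) + 452621 = 25*(13*64) + 452621 = 25*832 + 452621 = 20800 + 452621 = 473421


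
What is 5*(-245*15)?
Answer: -18375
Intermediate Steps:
5*(-245*15) = 5*(-3675) = -18375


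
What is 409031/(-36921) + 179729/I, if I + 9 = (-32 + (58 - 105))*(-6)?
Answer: 2235718/5955 ≈ 375.44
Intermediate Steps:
I = 465 (I = -9 + (-32 + (58 - 105))*(-6) = -9 + (-32 - 47)*(-6) = -9 - 79*(-6) = -9 + 474 = 465)
409031/(-36921) + 179729/I = 409031/(-36921) + 179729/465 = 409031*(-1/36921) + 179729*(1/465) = -409031/36921 + 179729/465 = 2235718/5955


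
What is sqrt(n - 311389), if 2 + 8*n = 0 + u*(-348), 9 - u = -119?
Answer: I*sqrt(1267829)/2 ≈ 562.99*I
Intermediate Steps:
u = 128 (u = 9 - 1*(-119) = 9 + 119 = 128)
n = -22273/4 (n = -1/4 + (0 + 128*(-348))/8 = -1/4 + (0 - 44544)/8 = -1/4 + (1/8)*(-44544) = -1/4 - 5568 = -22273/4 ≈ -5568.3)
sqrt(n - 311389) = sqrt(-22273/4 - 311389) = sqrt(-1267829/4) = I*sqrt(1267829)/2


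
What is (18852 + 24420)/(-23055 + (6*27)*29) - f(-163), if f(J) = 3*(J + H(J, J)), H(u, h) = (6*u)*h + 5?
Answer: -2923476816/6119 ≈ -4.7777e+5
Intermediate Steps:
H(u, h) = 5 + 6*h*u (H(u, h) = 6*h*u + 5 = 5 + 6*h*u)
f(J) = 15 + 3*J + 18*J² (f(J) = 3*(J + (5 + 6*J*J)) = 3*(J + (5 + 6*J²)) = 3*(5 + J + 6*J²) = 15 + 3*J + 18*J²)
(18852 + 24420)/(-23055 + (6*27)*29) - f(-163) = (18852 + 24420)/(-23055 + (6*27)*29) - (15 + 3*(-163) + 18*(-163)²) = 43272/(-23055 + 162*29) - (15 - 489 + 18*26569) = 43272/(-23055 + 4698) - (15 - 489 + 478242) = 43272/(-18357) - 1*477768 = 43272*(-1/18357) - 477768 = -14424/6119 - 477768 = -2923476816/6119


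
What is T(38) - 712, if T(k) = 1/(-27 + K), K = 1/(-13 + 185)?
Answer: -3305988/4643 ≈ -712.04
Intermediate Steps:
K = 1/172 ≈ 0.0058140
T(k) = -172/4643 (T(k) = 1/(-27 + 1/172) = 1/(-4643/172) = -172/4643)
T(38) - 712 = -172/4643 - 712 = -3305988/4643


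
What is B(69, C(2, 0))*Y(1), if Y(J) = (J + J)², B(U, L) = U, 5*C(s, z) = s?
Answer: 276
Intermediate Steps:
C(s, z) = s/5
Y(J) = 4*J² (Y(J) = (2*J)² = 4*J²)
B(69, C(2, 0))*Y(1) = 69*(4*1²) = 69*(4*1) = 69*4 = 276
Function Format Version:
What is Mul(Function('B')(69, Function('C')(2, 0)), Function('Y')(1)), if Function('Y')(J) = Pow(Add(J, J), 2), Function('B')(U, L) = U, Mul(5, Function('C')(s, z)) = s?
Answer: 276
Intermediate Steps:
Function('C')(s, z) = Mul(Rational(1, 5), s)
Function('Y')(J) = Mul(4, Pow(J, 2)) (Function('Y')(J) = Pow(Mul(2, J), 2) = Mul(4, Pow(J, 2)))
Mul(Function('B')(69, Function('C')(2, 0)), Function('Y')(1)) = Mul(69, Mul(4, Pow(1, 2))) = Mul(69, Mul(4, 1)) = Mul(69, 4) = 276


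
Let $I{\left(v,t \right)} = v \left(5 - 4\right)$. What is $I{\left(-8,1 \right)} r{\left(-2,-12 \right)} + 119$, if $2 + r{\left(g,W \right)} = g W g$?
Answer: $519$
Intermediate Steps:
$I{\left(v,t \right)} = v$ ($I{\left(v,t \right)} = v 1 = v$)
$r{\left(g,W \right)} = -2 + W g^{2}$ ($r{\left(g,W \right)} = -2 + g W g = -2 + W g g = -2 + W g^{2}$)
$I{\left(-8,1 \right)} r{\left(-2,-12 \right)} + 119 = - 8 \left(-2 - 12 \left(-2\right)^{2}\right) + 119 = - 8 \left(-2 - 48\right) + 119 = \left(-8\right) \left(-50\right) + 119 = 400 + 119 = 519$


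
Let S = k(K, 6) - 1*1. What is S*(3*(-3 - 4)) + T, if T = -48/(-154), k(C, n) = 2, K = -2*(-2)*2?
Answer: -1593/77 ≈ -20.688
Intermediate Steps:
K = 8 (K = 4*2 = 8)
T = 24/77 (T = -48*(-1/154) = 24/77 ≈ 0.31169)
S = 1 (S = 2 - 1*1 = 2 - 1 = 1)
S*(3*(-3 - 4)) + T = 1*(3*(-3 - 4)) + 24/77 = 1*(3*(-7)) + 24/77 = 1*(-21) + 24/77 = -21 + 24/77 = -1593/77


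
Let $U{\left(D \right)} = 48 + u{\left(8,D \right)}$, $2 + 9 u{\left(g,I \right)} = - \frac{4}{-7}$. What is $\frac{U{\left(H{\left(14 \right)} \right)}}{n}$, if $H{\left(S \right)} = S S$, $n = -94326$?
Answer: $- \frac{1507}{2971269} \approx -0.00050719$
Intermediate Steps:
$u{\left(g,I \right)} = - \frac{10}{63}$ ($u{\left(g,I \right)} = - \frac{2}{9} + \frac{\left(-4\right) \frac{1}{-7}}{9} = - \frac{2}{9} + \frac{\left(-4\right) \left(- \frac{1}{7}\right)}{9} = - \frac{2}{9} + \frac{1}{9} \cdot \frac{4}{7} = - \frac{2}{9} + \frac{4}{63} = - \frac{10}{63}$)
$H{\left(S \right)} = S^{2}$
$U{\left(D \right)} = \frac{3014}{63}$ ($U{\left(D \right)} = 48 - \frac{10}{63} = \frac{3014}{63}$)
$\frac{U{\left(H{\left(14 \right)} \right)}}{n} = \frac{3014}{63 \left(-94326\right)} = \frac{3014}{63} \left(- \frac{1}{94326}\right) = - \frac{1507}{2971269}$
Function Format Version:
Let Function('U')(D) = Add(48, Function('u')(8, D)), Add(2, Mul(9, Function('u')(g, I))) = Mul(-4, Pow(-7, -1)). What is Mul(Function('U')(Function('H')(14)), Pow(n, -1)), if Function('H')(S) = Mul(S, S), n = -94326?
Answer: Rational(-1507, 2971269) ≈ -0.00050719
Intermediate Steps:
Function('u')(g, I) = Rational(-10, 63) (Function('u')(g, I) = Add(Rational(-2, 9), Mul(Rational(1, 9), Mul(-4, Pow(-7, -1)))) = Add(Rational(-2, 9), Mul(Rational(1, 9), Mul(-4, Rational(-1, 7)))) = Add(Rational(-2, 9), Mul(Rational(1, 9), Rational(4, 7))) = Add(Rational(-2, 9), Rational(4, 63)) = Rational(-10, 63))
Function('H')(S) = Pow(S, 2)
Function('U')(D) = Rational(3014, 63) (Function('U')(D) = Add(48, Rational(-10, 63)) = Rational(3014, 63))
Mul(Function('U')(Function('H')(14)), Pow(n, -1)) = Mul(Rational(3014, 63), Pow(-94326, -1)) = Mul(Rational(3014, 63), Rational(-1, 94326)) = Rational(-1507, 2971269)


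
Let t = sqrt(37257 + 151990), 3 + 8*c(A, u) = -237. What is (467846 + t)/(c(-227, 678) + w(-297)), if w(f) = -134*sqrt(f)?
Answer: -(467846 + sqrt(189247))/(30 + 402*I*sqrt(33)) ≈ -2.6338 + 202.75*I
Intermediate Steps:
c(A, u) = -30 (c(A, u) = -3/8 + (1/8)*(-237) = -3/8 - 237/8 = -30)
t = sqrt(189247) ≈ 435.03
(467846 + t)/(c(-227, 678) + w(-297)) = (467846 + sqrt(189247))/(-30 - 402*I*sqrt(33))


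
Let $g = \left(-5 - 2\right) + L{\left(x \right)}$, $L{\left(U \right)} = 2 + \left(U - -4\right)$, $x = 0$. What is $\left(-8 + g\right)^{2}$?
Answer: $81$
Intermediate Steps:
$L{\left(U \right)} = 6 + U$ ($L{\left(U \right)} = 2 + \left(U + 4\right) = 2 + \left(4 + U\right) = 6 + U$)
$g = -1$ ($g = \left(-5 - 2\right) + \left(6 + 0\right) = -7 + 6 = -1$)
$\left(-8 + g\right)^{2} = \left(-8 - 1\right)^{2} = \left(-9\right)^{2} = 81$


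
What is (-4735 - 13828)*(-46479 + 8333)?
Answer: 708104198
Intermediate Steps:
(-4735 - 13828)*(-46479 + 8333) = -18563*(-38146) = 708104198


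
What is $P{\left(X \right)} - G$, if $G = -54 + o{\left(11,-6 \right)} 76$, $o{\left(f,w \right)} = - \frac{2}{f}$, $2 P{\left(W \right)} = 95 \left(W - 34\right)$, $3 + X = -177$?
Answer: $- \frac{111069}{11} \approx -10097.0$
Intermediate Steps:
$X = -180$ ($X = -3 - 177 = -180$)
$P{\left(W \right)} = -1615 + \frac{95 W}{2}$ ($P{\left(W \right)} = \frac{95 \left(W - 34\right)}{2} = \frac{95 \left(-34 + W\right)}{2} = \frac{-3230 + 95 W}{2} = -1615 + \frac{95 W}{2}$)
$G = - \frac{746}{11}$ ($G = -54 + - \frac{2}{11} \cdot 76 = -54 + \left(-2\right) \frac{1}{11} \cdot 76 = -54 - \frac{152}{11} = - \frac{746}{11} \approx -67.818$)
$P{\left(X \right)} - G = \left(-1615 + \frac{95}{2} \left(-180\right)\right) - - \frac{746}{11} = \left(-1615 - 8550\right) + \frac{746}{11} = -10165 + \frac{746}{11} = - \frac{111069}{11}$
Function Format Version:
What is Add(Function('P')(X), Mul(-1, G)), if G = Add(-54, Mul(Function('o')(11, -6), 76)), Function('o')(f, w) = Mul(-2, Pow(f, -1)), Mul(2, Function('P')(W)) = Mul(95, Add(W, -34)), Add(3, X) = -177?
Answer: Rational(-111069, 11) ≈ -10097.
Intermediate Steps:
X = -180 (X = Add(-3, -177) = -180)
Function('P')(W) = Add(-1615, Mul(Rational(95, 2), W)) (Function('P')(W) = Mul(Rational(1, 2), Mul(95, Add(W, -34))) = Mul(Rational(1, 2), Mul(95, Add(-34, W))) = Mul(Rational(1, 2), Add(-3230, Mul(95, W))) = Add(-1615, Mul(Rational(95, 2), W)))
G = Rational(-746, 11) (G = Add(-54, Mul(Mul(-2, Pow(11, -1)), 76)) = Add(-54, Mul(Mul(-2, Rational(1, 11)), 76)) = Add(-54, Mul(Rational(-2, 11), 76)) = Add(-54, Rational(-152, 11)) = Rational(-746, 11) ≈ -67.818)
Add(Function('P')(X), Mul(-1, G)) = Add(Add(-1615, Mul(Rational(95, 2), -180)), Mul(-1, Rational(-746, 11))) = Add(Add(-1615, -8550), Rational(746, 11)) = Add(-10165, Rational(746, 11)) = Rational(-111069, 11)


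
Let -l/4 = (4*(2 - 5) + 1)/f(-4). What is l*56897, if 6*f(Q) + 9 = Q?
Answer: -15020808/13 ≈ -1.1554e+6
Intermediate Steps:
f(Q) = -3/2 + Q/6
l = -264/13 (l = -4*(4*(2 - 5) + 1)/(-3/2 + (1/6)*(-4)) = -4*(4*(-3) + 1)/(-3/2 - 2/3) = -4*(-12 + 1)/(-13/6) = -(-44)*(-6)/13 = -4*66/13 = -264/13 ≈ -20.308)
l*56897 = -264/13*56897 = -15020808/13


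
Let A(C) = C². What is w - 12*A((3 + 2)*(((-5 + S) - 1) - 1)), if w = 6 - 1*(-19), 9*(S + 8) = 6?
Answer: -184825/3 ≈ -61608.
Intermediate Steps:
S = -22/3 (S = -8 + (⅑)*6 = -8 + ⅔ = -22/3 ≈ -7.3333)
w = 25 (w = 6 + 19 = 25)
w - 12*A((3 + 2)*(((-5 + S) - 1) - 1)) = 25 - 12*(3 + 2)²*(((-5 - 22/3) - 1) - 1)² = 25 - 12*25*((-37/3 - 1) - 1)² = 25 - 12*25*(-40/3 - 1)² = 25 - 12*(5*(-43/3))² = 25 - 12*(-215/3)² = 25 - 12*46225/9 = 25 - 184900/3 = -184825/3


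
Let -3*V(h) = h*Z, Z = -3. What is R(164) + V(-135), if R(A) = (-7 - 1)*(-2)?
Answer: -119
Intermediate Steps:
R(A) = 16 (R(A) = -8*(-2) = 16)
V(h) = h (V(h) = -h*(-3)/3 = -(-1)*h = h)
R(164) + V(-135) = 16 - 135 = -119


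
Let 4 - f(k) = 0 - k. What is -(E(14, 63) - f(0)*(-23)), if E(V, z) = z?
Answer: -155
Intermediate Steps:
f(k) = 4 + k (f(k) = 4 - (0 - k) = 4 - (-1)*k = 4 + k)
-(E(14, 63) - f(0)*(-23)) = -(63 - (4 + 0)*(-23)) = -(63 - 4*(-23)) = -(63 - 1*(-92)) = -(63 + 92) = -1*155 = -155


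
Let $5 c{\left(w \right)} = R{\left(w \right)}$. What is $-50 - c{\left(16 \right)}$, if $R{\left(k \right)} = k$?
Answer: $- \frac{266}{5} \approx -53.2$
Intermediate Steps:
$c{\left(w \right)} = \frac{w}{5}$
$-50 - c{\left(16 \right)} = -50 - \frac{1}{5} \cdot 16 = -50 - \frac{16}{5} = - \frac{266}{5}$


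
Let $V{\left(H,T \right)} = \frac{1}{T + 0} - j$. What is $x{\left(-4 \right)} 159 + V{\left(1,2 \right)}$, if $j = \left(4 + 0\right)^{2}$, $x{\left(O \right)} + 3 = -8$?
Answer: $- \frac{3529}{2} \approx -1764.5$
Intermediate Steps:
$x{\left(O \right)} = -11$ ($x{\left(O \right)} = -3 - 8 = -11$)
$j = 16$ ($j = 4^{2} = 16$)
$V{\left(H,T \right)} = -16 + \frac{1}{T}$ ($V{\left(H,T \right)} = \frac{1}{T + 0} - 16 = \frac{1}{T} - 16 = -16 + \frac{1}{T}$)
$x{\left(-4 \right)} 159 + V{\left(1,2 \right)} = \left(-11\right) 159 - \left(16 - \frac{1}{2}\right) = -1749 + \left(-16 + \frac{1}{2}\right) = -1749 - \frac{31}{2} = - \frac{3529}{2}$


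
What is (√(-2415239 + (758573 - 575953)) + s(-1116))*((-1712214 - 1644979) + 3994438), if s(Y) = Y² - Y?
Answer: 794371774140 + 637245*I*√2232619 ≈ 7.9437e+11 + 9.5217e+8*I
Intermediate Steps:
(√(-2415239 + (758573 - 575953)) + s(-1116))*((-1712214 - 1644979) + 3994438) = (√(-2415239 + (758573 - 575953)) - 1116*(-1 - 1116))*((-1712214 - 1644979) + 3994438) = (√(-2415239 + 182620) - 1116*(-1117))*(-3357193 + 3994438) = (√(-2232619) + 1246572)*637245 = (I*√2232619 + 1246572)*637245 = (1246572 + I*√2232619)*637245 = 794371774140 + 637245*I*√2232619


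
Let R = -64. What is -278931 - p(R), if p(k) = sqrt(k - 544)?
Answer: -278931 - 4*I*sqrt(38) ≈ -2.7893e+5 - 24.658*I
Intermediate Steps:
p(k) = sqrt(-544 + k)
-278931 - p(R) = -278931 - sqrt(-544 - 64) = -278931 - sqrt(-608) = -278931 - 4*I*sqrt(38)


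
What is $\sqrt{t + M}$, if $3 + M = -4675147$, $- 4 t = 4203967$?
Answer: $\frac{i \sqrt{22904567}}{2} \approx 2392.9 i$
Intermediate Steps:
$t = - \frac{4203967}{4}$ ($t = \left(- \frac{1}{4}\right) 4203967 = - \frac{4203967}{4} \approx -1.051 \cdot 10^{6}$)
$M = -4675150$ ($M = -3 - 4675147 = -4675150$)
$\sqrt{t + M} = \sqrt{- \frac{4203967}{4} - 4675150} = \sqrt{- \frac{22904567}{4}} = \frac{i \sqrt{22904567}}{2}$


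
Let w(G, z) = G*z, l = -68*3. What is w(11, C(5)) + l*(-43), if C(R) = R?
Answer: 8827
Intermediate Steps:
l = -204
w(11, C(5)) + l*(-43) = 11*5 - 204*(-43) = 55 + 8772 = 8827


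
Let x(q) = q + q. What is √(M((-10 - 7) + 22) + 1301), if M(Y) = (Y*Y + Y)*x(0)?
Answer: √1301 ≈ 36.069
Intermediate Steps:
x(q) = 2*q
M(Y) = 0 (M(Y) = (Y*Y + Y)*(2*0) = (Y² + Y)*0 = (Y + Y²)*0 = 0)
√(M((-10 - 7) + 22) + 1301) = √(0 + 1301) = √1301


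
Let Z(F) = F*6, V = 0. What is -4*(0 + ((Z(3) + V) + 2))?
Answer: -80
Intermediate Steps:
Z(F) = 6*F
-4*(0 + ((Z(3) + V) + 2)) = -4*(0 + ((6*3 + 0) + 2)) = -4*(0 + ((18 + 0) + 2)) = -4*(0 + (18 + 2)) = -4*(0 + 20) = -4*20 = -80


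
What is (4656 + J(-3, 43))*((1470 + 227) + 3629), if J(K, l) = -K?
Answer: 24813834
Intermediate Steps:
(4656 + J(-3, 43))*((1470 + 227) + 3629) = (4656 - 1*(-3))*((1470 + 227) + 3629) = (4656 + 3)*(1697 + 3629) = 4659*5326 = 24813834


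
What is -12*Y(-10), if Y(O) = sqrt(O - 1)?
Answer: -12*I*sqrt(11) ≈ -39.799*I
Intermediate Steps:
Y(O) = sqrt(-1 + O)
-12*Y(-10) = -12*sqrt(-1 - 10) = -12*I*sqrt(11)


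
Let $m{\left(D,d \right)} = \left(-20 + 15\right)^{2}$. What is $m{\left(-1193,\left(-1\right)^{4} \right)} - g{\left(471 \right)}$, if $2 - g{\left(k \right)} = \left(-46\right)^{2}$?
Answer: $2139$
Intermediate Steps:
$m{\left(D,d \right)} = 25$ ($m{\left(D,d \right)} = \left(-5\right)^{2} = 25$)
$g{\left(k \right)} = -2114$ ($g{\left(k \right)} = 2 - \left(-46\right)^{2} = 2 - 2116 = -2114$)
$m{\left(-1193,\left(-1\right)^{4} \right)} - g{\left(471 \right)} = 25 - -2114 = 25 + 2114 = 2139$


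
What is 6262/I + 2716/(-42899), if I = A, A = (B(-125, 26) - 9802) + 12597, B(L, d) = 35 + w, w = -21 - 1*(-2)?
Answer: 260998862/120589089 ≈ 2.1644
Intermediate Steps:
w = -19 (w = -21 + 2 = -19)
B(L, d) = 16 (B(L, d) = 35 - 19 = 16)
A = 2811 (A = (16 - 9802) + 12597 = -9786 + 12597 = 2811)
I = 2811
6262/I + 2716/(-42899) = 6262/2811 + 2716/(-42899) = 6262*(1/2811) + 2716*(-1/42899) = 6262/2811 - 2716/42899 = 260998862/120589089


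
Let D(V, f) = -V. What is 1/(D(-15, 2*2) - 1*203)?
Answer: -1/188 ≈ -0.0053191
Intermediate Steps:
1/(D(-15, 2*2) - 1*203) = 1/(-1*(-15) - 1*203) = 1/(15 - 203) = 1/(-188) = -1/188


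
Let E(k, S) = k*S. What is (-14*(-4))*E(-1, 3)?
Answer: -168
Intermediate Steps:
E(k, S) = S*k
(-14*(-4))*E(-1, 3) = (-14*(-4))*(3*(-1)) = 56*(-3) = -168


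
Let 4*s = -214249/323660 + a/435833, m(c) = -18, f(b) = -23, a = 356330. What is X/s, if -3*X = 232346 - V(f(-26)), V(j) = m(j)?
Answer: -131110651595823680/65858950149 ≈ -1.9908e+6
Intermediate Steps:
V(j) = -18
X = -232364/3 (X = -(232346 - 1*(-18))/3 = -(232346 + 18)/3 = -⅓*232364 = -232364/3 ≈ -77455.)
s = 21952983383/564246835120 (s = (-214249/323660 + 356330/435833)/4 = (¼)*(21952983383/141061708780) = 21952983383/564246835120 ≈ 0.038907)
X/s = -232364/(3*21952983383/564246835120) = -232364/3*564246835120/21952983383 = -131110651595823680/65858950149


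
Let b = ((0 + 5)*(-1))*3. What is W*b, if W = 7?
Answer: -105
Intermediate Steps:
b = -15 (b = (5*(-1))*3 = -5*3 = -15)
W*b = 7*(-15) = -105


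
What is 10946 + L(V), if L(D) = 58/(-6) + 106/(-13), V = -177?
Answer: 426199/39 ≈ 10928.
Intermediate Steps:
L(D) = -695/39 (L(D) = 58*(-⅙) + 106*(-1/13) = -29/3 - 106/13 = -695/39)
10946 + L(V) = 10946 - 695/39 = 426199/39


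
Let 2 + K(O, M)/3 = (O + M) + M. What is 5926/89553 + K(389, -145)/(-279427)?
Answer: 1629824479/25023526131 ≈ 0.065132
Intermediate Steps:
K(O, M) = -6 + 3*O + 6*M (K(O, M) = -6 + 3*((O + M) + M) = -6 + 3*((M + O) + M) = -6 + 3*(O + 2*M) = -6 + (3*O + 6*M) = -6 + 3*O + 6*M)
5926/89553 + K(389, -145)/(-279427) = 5926/89553 + (-6 + 3*389 + 6*(-145))/(-279427) = 5926*(1/89553) + (-6 + 1167 - 870)*(-1/279427) = 5926/89553 + 291*(-1/279427) = 5926/89553 - 291/279427 = 1629824479/25023526131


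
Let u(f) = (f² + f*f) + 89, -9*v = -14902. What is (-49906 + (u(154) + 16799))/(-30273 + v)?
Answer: -129726/257555 ≈ -0.50368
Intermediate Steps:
v = 14902/9 (v = -⅑*(-14902) = 14902/9 ≈ 1655.8)
u(f) = 89 + 2*f² (u(f) = (f² + f²) + 89 = 2*f² + 89 = 89 + 2*f²)
(-49906 + (u(154) + 16799))/(-30273 + v) = (-49906 + ((89 + 2*154²) + 16799))/(-30273 + 14902/9) = (-49906 + ((89 + 2*23716) + 16799))/(-257555/9) = (-49906 + ((89 + 47432) + 16799))*(-9/257555) = (-49906 + (47521 + 16799))*(-9/257555) = (-49906 + 64320)*(-9/257555) = 14414*(-9/257555) = -129726/257555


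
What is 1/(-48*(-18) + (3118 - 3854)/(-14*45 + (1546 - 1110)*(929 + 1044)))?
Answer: 429799/371345968 ≈ 0.0011574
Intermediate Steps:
1/(-48*(-18) + (3118 - 3854)/(-14*45 + (1546 - 1110)*(929 + 1044))) = 1/(864 - 736/(-630 + 436*1973)) = 1/(864 - 736/(-630 + 860228)) = 1/(864 - 736/859598) = 1/(864 - 736*1/859598) = 1/(864 - 368/429799) = 1/(371345968/429799) = 429799/371345968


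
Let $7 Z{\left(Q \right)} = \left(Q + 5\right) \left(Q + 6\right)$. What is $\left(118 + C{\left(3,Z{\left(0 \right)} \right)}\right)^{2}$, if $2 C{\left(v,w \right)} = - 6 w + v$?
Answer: $\frac{2229049}{196} \approx 11373.0$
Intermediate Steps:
$Z{\left(Q \right)} = \frac{\left(5 + Q\right) \left(6 + Q\right)}{7}$ ($Z{\left(Q \right)} = \frac{\left(Q + 5\right) \left(Q + 6\right)}{7} = \frac{\left(5 + Q\right) \left(6 + Q\right)}{7}$)
$C{\left(v,w \right)} = \frac{v}{2} - 3 w$ ($C{\left(v,w \right)} = \frac{- 6 w + v}{2} = \frac{v - 6 w}{2} = \frac{v}{2} - 3 w$)
$\left(118 + C{\left(3,Z{\left(0 \right)} \right)}\right)^{2} = \left(118 + \left(\frac{1}{2} \cdot 3 - 3 \left(\frac{30}{7} + \frac{0^{2}}{7} + \frac{11}{7} \cdot 0\right)\right)\right)^{2} = \left(118 + \left(\frac{3}{2} - 3 \left(\frac{30}{7} + \frac{1}{7} \cdot 0 + 0\right)\right)\right)^{2} = \left(118 + \left(\frac{3}{2} - 3 \left(\frac{30}{7} + 0 + 0\right)\right)\right)^{2} = \left(118 + \left(\frac{3}{2} - \frac{90}{7}\right)\right)^{2} = \left(118 - \frac{159}{14}\right)^{2} = \left(\frac{1493}{14}\right)^{2} = \frac{2229049}{196}$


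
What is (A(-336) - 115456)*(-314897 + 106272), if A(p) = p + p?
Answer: 24227204000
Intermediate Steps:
A(p) = 2*p
(A(-336) - 115456)*(-314897 + 106272) = (2*(-336) - 115456)*(-314897 + 106272) = (-672 - 115456)*(-208625) = -116128*(-208625) = 24227204000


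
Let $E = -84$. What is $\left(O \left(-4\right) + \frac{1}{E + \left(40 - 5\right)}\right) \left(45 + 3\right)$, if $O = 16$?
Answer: $- \frac{150576}{49} \approx -3073.0$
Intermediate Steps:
$\left(O \left(-4\right) + \frac{1}{E + \left(40 - 5\right)}\right) \left(45 + 3\right) = \left(16 \left(-4\right) + \frac{1}{-84 + \left(40 - 5\right)}\right) \left(45 + 3\right) = \left(-64 + \frac{1}{-84 + \left(40 - 5\right)}\right) 48 = \left(-64 + \frac{1}{-84 + 35}\right) 48 = \left(-64 + \frac{1}{-49}\right) 48 = \left(-64 - \frac{1}{49}\right) 48 = \left(- \frac{3137}{49}\right) 48 = - \frac{150576}{49}$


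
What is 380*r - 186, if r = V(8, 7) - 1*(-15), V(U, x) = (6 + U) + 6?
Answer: 13114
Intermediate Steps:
V(U, x) = 12 + U
r = 35 (r = (12 + 8) - 1*(-15) = 20 + 15 = 35)
380*r - 186 = 380*35 - 186 = 13300 - 186 = 13114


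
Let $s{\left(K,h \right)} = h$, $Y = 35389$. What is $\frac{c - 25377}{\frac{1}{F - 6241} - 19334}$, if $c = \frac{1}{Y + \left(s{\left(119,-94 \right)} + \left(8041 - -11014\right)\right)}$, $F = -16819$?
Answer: $\frac{3180527322394}{2423151492835} \approx 1.3126$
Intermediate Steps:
$c = \frac{1}{54350}$ ($c = \frac{1}{35389 + \left(-94 + \left(8041 - -11014\right)\right)} = \frac{1}{35389 + \left(-94 + \left(8041 + 11014\right)\right)} = \frac{1}{35389 + \left(-94 + 19055\right)} = \frac{1}{35389 + 18961} = \frac{1}{54350} \approx 1.8399 \cdot 10^{-5}$)
$\frac{c - 25377}{\frac{1}{F - 6241} - 19334} = \frac{\frac{1}{54350} - 25377}{\frac{1}{-16819 - 6241} - 19334} = - \frac{1379239949}{54350 \left(\frac{1}{-23060} - 19334\right)} = - \frac{1379239949}{54350 \left(- \frac{1}{23060} - 19334\right)} = - \frac{1379239949}{54350 \left(- \frac{445842041}{23060}\right)} = \left(- \frac{1379239949}{54350}\right) \left(- \frac{23060}{445842041}\right) = \frac{3180527322394}{2423151492835}$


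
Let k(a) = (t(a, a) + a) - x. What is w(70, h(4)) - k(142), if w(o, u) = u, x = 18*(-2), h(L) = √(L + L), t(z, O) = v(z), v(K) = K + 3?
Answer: -323 + 2*√2 ≈ -320.17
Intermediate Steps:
v(K) = 3 + K
t(z, O) = 3 + z
h(L) = √2*√L (h(L) = √(2*L) = √2*√L)
x = -36
k(a) = 39 + 2*a (k(a) = ((3 + a) + a) - 1*(-36) = (3 + 2*a) + 36 = 39 + 2*a)
w(70, h(4)) - k(142) = √2*√4 - (39 + 2*142) = √2*2 - (39 + 284) = 2*√2 - 1*323 = 2*√2 - 323 = -323 + 2*√2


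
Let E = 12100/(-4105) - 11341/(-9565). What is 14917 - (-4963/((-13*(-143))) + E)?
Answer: 217830162537291/14598476035 ≈ 14921.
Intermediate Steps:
E = -13836339/7852865 (E = 12100*(-1/4105) - 11341*(-1/9565) = -2420/821 + 11341/9565 = -13836339/7852865 ≈ -1.7619)
14917 - (-4963/((-13*(-143))) + E) = 14917 - (-4963/((-13*(-143))) - 13836339/7852865) = 14917 - (-4963/1859 - 13836339/7852865) = 14917 - 1*(-64695523196/14598476035) = 14917 + 64695523196/14598476035 = 217830162537291/14598476035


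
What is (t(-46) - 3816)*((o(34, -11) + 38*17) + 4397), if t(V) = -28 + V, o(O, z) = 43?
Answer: -19784540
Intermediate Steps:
(t(-46) - 3816)*((o(34, -11) + 38*17) + 4397) = ((-28 - 46) - 3816)*((43 + 38*17) + 4397) = (-74 - 3816)*((43 + 646) + 4397) = -3890*(689 + 4397) = -3890*5086 = -19784540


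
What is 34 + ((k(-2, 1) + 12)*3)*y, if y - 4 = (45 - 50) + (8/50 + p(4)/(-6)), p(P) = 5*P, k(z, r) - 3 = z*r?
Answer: -3219/25 ≈ -128.76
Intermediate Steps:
k(z, r) = 3 + r*z (k(z, r) = 3 + z*r = 3 + r*z)
y = -313/75 (y = 4 + ((45 - 50) + (8/50 + (5*4)/(-6))) = 4 + (-5 + (8*(1/50) + 20*(-⅙))) = 4 + (-5 + (4/25 - 10/3)) = 4 + (-5 - 238/75) = 4 - 613/75 = -313/75 ≈ -4.1733)
34 + ((k(-2, 1) + 12)*3)*y = 34 + (((3 + 1*(-2)) + 12)*3)*(-313/75) = 34 + (((3 - 2) + 12)*3)*(-313/75) = 34 + ((1 + 12)*3)*(-313/75) = 34 + (13*3)*(-313/75) = 34 + 39*(-313/75) = 34 - 4069/25 = -3219/25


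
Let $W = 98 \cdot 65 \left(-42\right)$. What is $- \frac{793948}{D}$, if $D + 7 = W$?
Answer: $\frac{793948}{267547} \approx 2.9675$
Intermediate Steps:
$W = -267540$ ($W = 6370 \left(-42\right) = -267540$)
$D = -267547$ ($D = -7 - 267540 = -267547$)
$- \frac{793948}{D} = - \frac{793948}{-267547} = \left(-793948\right) \left(- \frac{1}{267547}\right) = \frac{793948}{267547}$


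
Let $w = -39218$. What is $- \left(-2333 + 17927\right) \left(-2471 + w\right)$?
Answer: $650098266$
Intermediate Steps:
$- \left(-2333 + 17927\right) \left(-2471 + w\right) = - \left(-2333 + 17927\right) \left(-2471 - 39218\right) = - 15594 \left(-41689\right) = \left(-1\right) \left(-650098266\right) = 650098266$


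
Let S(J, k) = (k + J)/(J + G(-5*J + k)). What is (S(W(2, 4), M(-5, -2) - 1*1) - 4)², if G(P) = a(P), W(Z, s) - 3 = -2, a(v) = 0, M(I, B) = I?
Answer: 81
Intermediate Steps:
W(Z, s) = 1 (W(Z, s) = 3 - 2 = 1)
G(P) = 0
S(J, k) = (J + k)/J (S(J, k) = (k + J)/(J + 0) = (J + k)/J)
(S(W(2, 4), M(-5, -2) - 1*1) - 4)² = ((1 + (-5 - 1*1))/1 - 4)² = (1*(1 + (-5 - 1)) - 4)² = (1*(1 - 6) - 4)² = (1*(-5) - 4)² = (-5 - 4)² = (-9)² = 81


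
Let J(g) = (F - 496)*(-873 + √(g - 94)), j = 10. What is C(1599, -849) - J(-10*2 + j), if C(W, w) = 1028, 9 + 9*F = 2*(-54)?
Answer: -443329 + 1018*I*√26 ≈ -4.4333e+5 + 5190.8*I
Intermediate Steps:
F = -13 (F = -1 + (2*(-54))/9 = -1 + (⅑)*(-108) = -1 - 12 = -13)
J(g) = 444357 - 509*√(-94 + g) (J(g) = (-13 - 496)*(-873 + √(g - 94)) = -509*(-873 + √(-94 + g)) = 444357 - 509*√(-94 + g))
C(1599, -849) - J(-10*2 + j) = 1028 - (444357 - 509*√(-94 + (-10*2 + 10))) = 1028 - (444357 - 509*√(-94 + (-20 + 10))) = 1028 - (444357 - 509*√(-94 - 10)) = 1028 - (444357 - 1018*I*√26) = 1028 + (-444357 + 1018*I*√26) = -443329 + 1018*I*√26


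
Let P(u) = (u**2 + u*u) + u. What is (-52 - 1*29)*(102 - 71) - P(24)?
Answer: -3687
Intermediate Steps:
P(u) = u + 2*u**2 (P(u) = (u**2 + u**2) + u = 2*u**2 + u = u + 2*u**2)
(-52 - 1*29)*(102 - 71) - P(24) = (-52 - 1*29)*(102 - 71) - 24*(1 + 2*24) = (-52 - 29)*31 - 24*(1 + 48) = -81*31 - 24*49 = -2511 - 1*1176 = -2511 - 1176 = -3687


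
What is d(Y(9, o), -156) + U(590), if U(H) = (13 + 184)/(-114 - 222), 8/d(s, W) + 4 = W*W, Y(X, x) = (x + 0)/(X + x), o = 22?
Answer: -171097/291984 ≈ -0.58598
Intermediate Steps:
Y(X, x) = x/(X + x)
d(s, W) = 8/(-4 + W²) (d(s, W) = 8/(-4 + W*W) = 8/(-4 + W²))
U(H) = -197/336 (U(H) = 197/(-336) = 197*(-1/336) = -197/336)
d(Y(9, o), -156) + U(590) = 8/(-4 + (-156)²) - 197/336 = 8/(-4 + 24336) - 197/336 = 8/24332 - 197/336 = 8*(1/24332) - 197/336 = 2/6083 - 197/336 = -171097/291984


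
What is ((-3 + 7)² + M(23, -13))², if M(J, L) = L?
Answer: 9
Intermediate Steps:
((-3 + 7)² + M(23, -13))² = ((-3 + 7)² - 13)² = (4² - 13)² = (16 - 13)² = 3² = 9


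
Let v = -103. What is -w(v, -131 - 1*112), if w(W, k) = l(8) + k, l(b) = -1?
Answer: 244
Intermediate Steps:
w(W, k) = -1 + k
-w(v, -131 - 1*112) = -(-1 + (-131 - 1*112)) = -(-1 + (-131 - 112)) = -(-1 - 243) = -1*(-244) = 244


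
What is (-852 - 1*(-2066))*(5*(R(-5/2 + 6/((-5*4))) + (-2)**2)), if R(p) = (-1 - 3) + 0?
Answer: 0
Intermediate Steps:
R(p) = -4 (R(p) = -4 + 0 = -4)
(-852 - 1*(-2066))*(5*(R(-5/2 + 6/((-5*4))) + (-2)**2)) = (-852 - 1*(-2066))*(5*(-4 + (-2)**2)) = (-852 + 2066)*(5*(-4 + 4)) = 1214*(5*0) = 1214*0 = 0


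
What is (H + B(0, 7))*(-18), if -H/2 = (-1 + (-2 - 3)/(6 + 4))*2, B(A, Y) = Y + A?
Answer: -234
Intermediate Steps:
B(A, Y) = A + Y
H = 6 (H = -2*(-1 + (-2 - 3)/(6 + 4))*2 = -2*(-1 - 5/10)*2 = -2*(-1 - 5*1/10)*2 = -2*(-1 - 1/2)*2 = -(-3)*2 = -2*(-3) = 6)
(H + B(0, 7))*(-18) = (6 + (0 + 7))*(-18) = (6 + 7)*(-18) = 13*(-18) = -234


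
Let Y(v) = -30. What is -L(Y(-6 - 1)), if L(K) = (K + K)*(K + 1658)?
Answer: 97680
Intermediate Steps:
L(K) = 2*K*(1658 + K) (L(K) = (2*K)*(1658 + K) = 2*K*(1658 + K))
-L(Y(-6 - 1)) = -2*(-30)*(1658 - 30) = -2*(-30)*1628 = -1*(-97680) = 97680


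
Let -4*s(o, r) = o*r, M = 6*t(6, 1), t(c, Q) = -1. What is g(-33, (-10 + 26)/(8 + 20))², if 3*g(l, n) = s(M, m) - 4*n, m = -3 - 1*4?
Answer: 32041/1764 ≈ 18.164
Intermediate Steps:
m = -7 (m = -3 - 4 = -7)
M = -6 (M = 6*(-1) = -6)
s(o, r) = -o*r/4
g(l, n) = -7/2 - 4*n/3 (g(l, n) = (-¼*(-6)*(-7) - 4*n)/3 = (-21/2 - 4*n)/3 = -7/2 - 4*n/3)
g(-33, (-10 + 26)/(8 + 20))² = (-7/2 - 4*(-10 + 26)/(3*(8 + 20)))² = (-7/2 - 64/(3*28))² = (-7/2 - 4/3*4/7)² = (-7/2 - 16/21)² = (-179/42)² = 32041/1764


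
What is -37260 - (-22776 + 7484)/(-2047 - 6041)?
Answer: -75343543/2022 ≈ -37262.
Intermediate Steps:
-37260 - (-22776 + 7484)/(-2047 - 6041) = -37260 - (-15292)/(-8088) = -37260 - (-15292)*(-1)/8088 = -37260 - 1*3823/2022 = -37260 - 3823/2022 = -75343543/2022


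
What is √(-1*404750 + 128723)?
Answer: I*√276027 ≈ 525.38*I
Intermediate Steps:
√(-1*404750 + 128723) = √(-404750 + 128723) = √(-276027) = I*√276027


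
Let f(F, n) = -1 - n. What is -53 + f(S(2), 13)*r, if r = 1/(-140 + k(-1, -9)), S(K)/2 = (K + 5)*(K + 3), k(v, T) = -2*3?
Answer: -3862/73 ≈ -52.904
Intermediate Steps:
k(v, T) = -6
S(K) = 2*(3 + K)*(5 + K) (S(K) = 2*((K + 5)*(K + 3)) = 2*((5 + K)*(3 + K)) = 2*((3 + K)*(5 + K)) = 2*(3 + K)*(5 + K))
r = -1/146 (r = 1/(-140 - 6) = 1/(-146) = -1/146 ≈ -0.0068493)
-53 + f(S(2), 13)*r = -53 + (-1 - 1*13)*(-1/146) = -53 + (-1 - 13)*(-1/146) = -53 - 14*(-1/146) = -53 + 7/73 = -3862/73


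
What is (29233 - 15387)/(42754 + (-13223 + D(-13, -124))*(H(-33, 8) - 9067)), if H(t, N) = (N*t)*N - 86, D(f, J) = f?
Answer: 6923/74573147 ≈ 9.2835e-5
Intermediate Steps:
H(t, N) = -86 + t*N² (H(t, N) = t*N² - 86 = -86 + t*N²)
(29233 - 15387)/(42754 + (-13223 + D(-13, -124))*(H(-33, 8) - 9067)) = (29233 - 15387)/(42754 + (-13223 - 13)*((-86 - 33*8²) - 9067)) = 13846/(42754 - 13236*((-86 - 33*64) - 9067)) = 13846/(42754 - 13236*((-86 - 2112) - 9067)) = 13846/(42754 - 13236*(-2198 - 9067)) = 13846/(42754 - 13236*(-11265)) = 13846/(42754 + 149103540) = 13846/149146294 = 13846*(1/149146294) = 6923/74573147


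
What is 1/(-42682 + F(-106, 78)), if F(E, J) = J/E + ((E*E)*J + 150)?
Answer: 53/44195389 ≈ 1.1992e-6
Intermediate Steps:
F(E, J) = 150 + J/E + J*E² (F(E, J) = J/E + (E²*J + 150) = J/E + (J*E² + 150) = J/E + (150 + J*E²) = 150 + J/E + J*E²)
1/(-42682 + F(-106, 78)) = 1/(-42682 + (150 + 78/(-106) + 78*(-106)²)) = 1/(-42682 + (150 + 78*(-1/106) + 78*11236)) = 1/(-42682 + (150 - 39/53 + 876408)) = 1/(-42682 + 46457535/53) = 1/(44195389/53) = 53/44195389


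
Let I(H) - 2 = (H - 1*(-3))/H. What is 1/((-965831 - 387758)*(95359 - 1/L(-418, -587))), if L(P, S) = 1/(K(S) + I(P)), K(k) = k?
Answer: -418/54284572841253 ≈ -7.7002e-12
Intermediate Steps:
I(H) = 2 + (3 + H)/H (I(H) = 2 + (H - 1*(-3))/H = 2 + (H + 3)/H = 2 + (3 + H)/H)
L(P, S) = 1/(3 + S + 3/P) (L(P, S) = 1/(S + (3 + 3/P)) = 1/(3 + S + 3/P))
1/((-965831 - 387758)*(95359 - 1/L(-418, -587))) = 1/((-965831 - 387758)*(95359 - 1/((-418/(3 + 3*(-418) - 418*(-587)))))) = 1/((-1353589)*(95359 - 1/((-418/(3 - 1254 + 245366))))) = -1/(1353589*(95359 - 1/((-418/244115)))) = -1/(1353589*(95359 - 1/((-418*1/244115)))) = -1/(1353589*(95359 - 1/(-418/244115))) = -1/(1353589*(95359 - 1*(-244115/418))) = -1/(1353589*(95359 + 244115/418)) = -1/(1353589*40104177/418) = -1/1353589*418/40104177 = -418/54284572841253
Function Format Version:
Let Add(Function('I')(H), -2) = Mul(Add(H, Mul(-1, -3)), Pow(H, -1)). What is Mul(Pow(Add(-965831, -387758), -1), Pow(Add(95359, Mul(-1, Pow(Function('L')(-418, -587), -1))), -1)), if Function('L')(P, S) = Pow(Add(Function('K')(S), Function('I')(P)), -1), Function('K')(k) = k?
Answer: Rational(-418, 54284572841253) ≈ -7.7002e-12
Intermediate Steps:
Function('I')(H) = Add(2, Mul(Pow(H, -1), Add(3, H))) (Function('I')(H) = Add(2, Mul(Add(H, Mul(-1, -3)), Pow(H, -1))) = Add(2, Mul(Add(H, 3), Pow(H, -1))) = Add(2, Mul(Add(3, H), Pow(H, -1))) = Add(2, Mul(Pow(H, -1), Add(3, H))))
Function('L')(P, S) = Pow(Add(3, S, Mul(3, Pow(P, -1))), -1) (Function('L')(P, S) = Pow(Add(S, Add(3, Mul(3, Pow(P, -1)))), -1) = Pow(Add(3, S, Mul(3, Pow(P, -1))), -1))
Mul(Pow(Add(-965831, -387758), -1), Pow(Add(95359, Mul(-1, Pow(Function('L')(-418, -587), -1))), -1)) = Mul(Pow(Add(-965831, -387758), -1), Pow(Add(95359, Mul(-1, Pow(Mul(-418, Pow(Add(3, Mul(3, -418), Mul(-418, -587)), -1)), -1))), -1)) = Mul(Pow(-1353589, -1), Pow(Add(95359, Mul(-1, Pow(Mul(-418, Pow(Add(3, -1254, 245366), -1)), -1))), -1)) = Mul(Rational(-1, 1353589), Pow(Add(95359, Mul(-1, Pow(Mul(-418, Pow(244115, -1)), -1))), -1)) = Mul(Rational(-1, 1353589), Pow(Add(95359, Mul(-1, Pow(Mul(-418, Rational(1, 244115)), -1))), -1)) = Mul(Rational(-1, 1353589), Pow(Add(95359, Mul(-1, Pow(Rational(-418, 244115), -1))), -1)) = Mul(Rational(-1, 1353589), Pow(Add(95359, Mul(-1, Rational(-244115, 418))), -1)) = Mul(Rational(-1, 1353589), Pow(Add(95359, Rational(244115, 418)), -1)) = Mul(Rational(-1, 1353589), Pow(Rational(40104177, 418), -1)) = Mul(Rational(-1, 1353589), Rational(418, 40104177)) = Rational(-418, 54284572841253)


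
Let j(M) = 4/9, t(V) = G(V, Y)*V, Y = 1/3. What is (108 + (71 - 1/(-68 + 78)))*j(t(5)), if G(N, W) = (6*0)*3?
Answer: 3578/45 ≈ 79.511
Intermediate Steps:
Y = ⅓ (Y = 1*(⅓) = ⅓ ≈ 0.33333)
G(N, W) = 0 (G(N, W) = 0*3 = 0)
t(V) = 0 (t(V) = 0*V = 0)
j(M) = 4/9 (j(M) = 4*(⅑) = 4/9)
(108 + (71 - 1/(-68 + 78)))*j(t(5)) = (108 + (71 - 1/(-68 + 78)))*(4/9) = (108 + (71 - 1/10))*(4/9) = (108 + (71 - 1*⅒))*(4/9) = (108 + (71 - ⅒))*(4/9) = (108 + 709/10)*(4/9) = (1789/10)*(4/9) = 3578/45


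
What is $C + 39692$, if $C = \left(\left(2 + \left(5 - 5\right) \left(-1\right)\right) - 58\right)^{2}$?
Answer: $42828$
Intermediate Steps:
$C = 3136$ ($C = \left(\left(2 + \left(5 - 5\right) \left(-1\right)\right) - 58\right)^{2} = \left(\left(2 + 0 \left(-1\right)\right) - 58\right)^{2} = \left(\left(2 + 0\right) - 58\right)^{2} = \left(2 - 58\right)^{2} = \left(-56\right)^{2} = 3136$)
$C + 39692 = 3136 + 39692 = 42828$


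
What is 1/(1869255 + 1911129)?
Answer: 1/3780384 ≈ 2.6452e-7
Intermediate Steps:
1/(1869255 + 1911129) = 1/3780384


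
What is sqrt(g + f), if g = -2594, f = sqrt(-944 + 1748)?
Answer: sqrt(-2594 + 2*sqrt(201)) ≈ 50.652*I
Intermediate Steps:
f = 2*sqrt(201) (f = sqrt(804) = 2*sqrt(201) ≈ 28.355)
sqrt(g + f) = sqrt(-2594 + 2*sqrt(201))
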